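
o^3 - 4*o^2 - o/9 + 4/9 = (o - 4)*(o - 1/3)*(o + 1/3)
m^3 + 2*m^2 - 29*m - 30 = (m - 5)*(m + 1)*(m + 6)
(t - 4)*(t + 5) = t^2 + t - 20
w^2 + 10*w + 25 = (w + 5)^2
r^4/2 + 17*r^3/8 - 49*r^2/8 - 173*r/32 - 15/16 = (r/2 + 1/4)*(r - 5/2)*(r + 1/4)*(r + 6)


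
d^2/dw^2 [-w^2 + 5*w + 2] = -2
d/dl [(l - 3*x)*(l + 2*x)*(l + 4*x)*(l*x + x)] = x*(4*l^3 + 9*l^2*x + 3*l^2 - 20*l*x^2 + 6*l*x - 24*x^3 - 10*x^2)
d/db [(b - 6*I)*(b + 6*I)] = 2*b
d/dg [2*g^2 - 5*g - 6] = 4*g - 5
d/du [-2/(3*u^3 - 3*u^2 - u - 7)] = 2*(9*u^2 - 6*u - 1)/(-3*u^3 + 3*u^2 + u + 7)^2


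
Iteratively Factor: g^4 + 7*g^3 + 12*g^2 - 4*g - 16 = (g - 1)*(g^3 + 8*g^2 + 20*g + 16) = (g - 1)*(g + 2)*(g^2 + 6*g + 8) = (g - 1)*(g + 2)*(g + 4)*(g + 2)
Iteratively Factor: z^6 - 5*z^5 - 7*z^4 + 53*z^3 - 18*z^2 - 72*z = (z + 3)*(z^5 - 8*z^4 + 17*z^3 + 2*z^2 - 24*z) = z*(z + 3)*(z^4 - 8*z^3 + 17*z^2 + 2*z - 24) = z*(z - 2)*(z + 3)*(z^3 - 6*z^2 + 5*z + 12) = z*(z - 2)*(z + 1)*(z + 3)*(z^2 - 7*z + 12) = z*(z - 3)*(z - 2)*(z + 1)*(z + 3)*(z - 4)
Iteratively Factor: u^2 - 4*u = (u - 4)*(u)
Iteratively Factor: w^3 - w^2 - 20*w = (w)*(w^2 - w - 20) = w*(w - 5)*(w + 4)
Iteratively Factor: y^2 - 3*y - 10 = (y + 2)*(y - 5)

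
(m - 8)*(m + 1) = m^2 - 7*m - 8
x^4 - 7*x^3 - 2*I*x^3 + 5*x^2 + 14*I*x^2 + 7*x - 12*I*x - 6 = (x - 6)*(x - 1)*(x - I)^2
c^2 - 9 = (c - 3)*(c + 3)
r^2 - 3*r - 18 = (r - 6)*(r + 3)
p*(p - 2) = p^2 - 2*p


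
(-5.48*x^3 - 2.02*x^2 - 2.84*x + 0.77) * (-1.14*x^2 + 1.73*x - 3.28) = 6.2472*x^5 - 7.1776*x^4 + 17.7174*x^3 + 0.8346*x^2 + 10.6473*x - 2.5256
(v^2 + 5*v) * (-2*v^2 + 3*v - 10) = -2*v^4 - 7*v^3 + 5*v^2 - 50*v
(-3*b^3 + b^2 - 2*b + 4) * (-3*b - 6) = 9*b^4 + 15*b^3 - 24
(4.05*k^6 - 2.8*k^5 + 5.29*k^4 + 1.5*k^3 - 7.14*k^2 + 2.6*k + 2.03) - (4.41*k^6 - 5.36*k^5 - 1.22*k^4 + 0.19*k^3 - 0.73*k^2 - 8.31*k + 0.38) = -0.36*k^6 + 2.56*k^5 + 6.51*k^4 + 1.31*k^3 - 6.41*k^2 + 10.91*k + 1.65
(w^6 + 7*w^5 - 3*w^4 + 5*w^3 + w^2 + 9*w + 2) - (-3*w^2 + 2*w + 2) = w^6 + 7*w^5 - 3*w^4 + 5*w^3 + 4*w^2 + 7*w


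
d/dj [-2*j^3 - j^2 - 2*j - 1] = -6*j^2 - 2*j - 2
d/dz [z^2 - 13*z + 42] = 2*z - 13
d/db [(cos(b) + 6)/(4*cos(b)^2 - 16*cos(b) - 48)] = (cos(b)^2 + 12*cos(b) - 12)*sin(b)/(4*(sin(b)^2 + 4*cos(b) + 11)^2)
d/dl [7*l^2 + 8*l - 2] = 14*l + 8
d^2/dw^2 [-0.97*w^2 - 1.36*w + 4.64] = -1.94000000000000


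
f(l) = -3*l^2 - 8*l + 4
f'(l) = -6*l - 8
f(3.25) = -53.69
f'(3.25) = -27.50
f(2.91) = -44.68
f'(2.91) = -25.46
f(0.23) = 2.00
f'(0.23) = -9.38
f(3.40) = -57.88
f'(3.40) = -28.40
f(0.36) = 0.73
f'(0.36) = -10.16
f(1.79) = -19.93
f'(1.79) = -18.74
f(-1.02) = 9.04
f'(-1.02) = -1.88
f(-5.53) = -43.50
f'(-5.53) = 25.18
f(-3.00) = 1.00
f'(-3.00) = 10.00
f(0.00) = 4.00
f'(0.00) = -8.00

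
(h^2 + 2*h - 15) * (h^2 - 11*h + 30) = h^4 - 9*h^3 - 7*h^2 + 225*h - 450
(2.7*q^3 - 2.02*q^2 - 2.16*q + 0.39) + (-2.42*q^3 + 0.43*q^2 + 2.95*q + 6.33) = 0.28*q^3 - 1.59*q^2 + 0.79*q + 6.72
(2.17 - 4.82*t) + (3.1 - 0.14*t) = 5.27 - 4.96*t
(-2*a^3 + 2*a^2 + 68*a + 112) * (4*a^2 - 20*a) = -8*a^5 + 48*a^4 + 232*a^3 - 912*a^2 - 2240*a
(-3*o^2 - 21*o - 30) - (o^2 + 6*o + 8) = -4*o^2 - 27*o - 38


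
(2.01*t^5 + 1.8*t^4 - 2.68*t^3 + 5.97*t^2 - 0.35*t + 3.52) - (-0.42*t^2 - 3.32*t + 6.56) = 2.01*t^5 + 1.8*t^4 - 2.68*t^3 + 6.39*t^2 + 2.97*t - 3.04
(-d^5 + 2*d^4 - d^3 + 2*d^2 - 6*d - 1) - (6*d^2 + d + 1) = -d^5 + 2*d^4 - d^3 - 4*d^2 - 7*d - 2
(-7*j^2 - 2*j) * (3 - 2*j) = 14*j^3 - 17*j^2 - 6*j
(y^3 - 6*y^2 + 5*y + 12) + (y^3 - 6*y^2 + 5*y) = 2*y^3 - 12*y^2 + 10*y + 12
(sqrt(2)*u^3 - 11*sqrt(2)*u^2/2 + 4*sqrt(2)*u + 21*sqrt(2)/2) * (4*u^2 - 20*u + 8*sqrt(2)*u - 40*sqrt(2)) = 4*sqrt(2)*u^5 - 42*sqrt(2)*u^4 + 16*u^4 - 168*u^3 + 126*sqrt(2)*u^3 - 38*sqrt(2)*u^2 + 504*u^2 - 210*sqrt(2)*u - 152*u - 840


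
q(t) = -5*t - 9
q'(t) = -5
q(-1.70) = -0.50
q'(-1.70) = -5.00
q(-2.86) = 5.30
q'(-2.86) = -5.00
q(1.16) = -14.80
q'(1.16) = -5.00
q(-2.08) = 1.40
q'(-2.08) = -5.00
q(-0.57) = -6.15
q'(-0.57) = -5.00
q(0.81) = -13.05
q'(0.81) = -5.00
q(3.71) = -27.55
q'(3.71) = -5.00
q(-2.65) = 4.25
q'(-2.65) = -5.00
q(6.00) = -39.00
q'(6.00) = -5.00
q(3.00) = -24.00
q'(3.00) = -5.00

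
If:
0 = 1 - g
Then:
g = 1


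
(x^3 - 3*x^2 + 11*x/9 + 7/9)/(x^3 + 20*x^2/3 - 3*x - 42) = (3*x^2 - 2*x - 1)/(3*(x^2 + 9*x + 18))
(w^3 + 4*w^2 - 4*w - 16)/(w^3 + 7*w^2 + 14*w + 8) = (w - 2)/(w + 1)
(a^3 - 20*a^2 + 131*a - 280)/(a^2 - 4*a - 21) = (a^2 - 13*a + 40)/(a + 3)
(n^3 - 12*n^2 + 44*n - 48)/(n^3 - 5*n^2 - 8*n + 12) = (n^2 - 6*n + 8)/(n^2 + n - 2)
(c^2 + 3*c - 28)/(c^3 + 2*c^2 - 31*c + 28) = 1/(c - 1)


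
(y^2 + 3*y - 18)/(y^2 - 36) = (y - 3)/(y - 6)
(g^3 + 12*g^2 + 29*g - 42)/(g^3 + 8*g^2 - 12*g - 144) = (g^2 + 6*g - 7)/(g^2 + 2*g - 24)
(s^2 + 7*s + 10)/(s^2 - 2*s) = (s^2 + 7*s + 10)/(s*(s - 2))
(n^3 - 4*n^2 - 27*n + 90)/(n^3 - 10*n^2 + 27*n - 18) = (n + 5)/(n - 1)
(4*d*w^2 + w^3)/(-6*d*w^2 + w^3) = (4*d + w)/(-6*d + w)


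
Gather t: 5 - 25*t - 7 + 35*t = 10*t - 2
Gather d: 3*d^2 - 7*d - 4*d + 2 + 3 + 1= 3*d^2 - 11*d + 6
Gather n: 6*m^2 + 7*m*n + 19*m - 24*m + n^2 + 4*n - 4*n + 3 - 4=6*m^2 + 7*m*n - 5*m + n^2 - 1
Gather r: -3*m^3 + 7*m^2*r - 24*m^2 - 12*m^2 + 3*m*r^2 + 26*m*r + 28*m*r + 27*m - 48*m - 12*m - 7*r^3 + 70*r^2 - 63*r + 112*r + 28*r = -3*m^3 - 36*m^2 - 33*m - 7*r^3 + r^2*(3*m + 70) + r*(7*m^2 + 54*m + 77)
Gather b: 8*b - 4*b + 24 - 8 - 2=4*b + 14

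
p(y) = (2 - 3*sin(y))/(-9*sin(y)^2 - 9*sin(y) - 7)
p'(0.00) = 0.80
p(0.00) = -0.29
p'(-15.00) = -0.13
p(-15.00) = -0.80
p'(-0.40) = 0.81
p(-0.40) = -0.65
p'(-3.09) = -0.86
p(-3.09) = -0.33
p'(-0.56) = 0.46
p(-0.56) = -0.76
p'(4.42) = 0.13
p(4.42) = -0.73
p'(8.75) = -0.15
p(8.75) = -0.01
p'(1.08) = 0.05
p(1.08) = 0.03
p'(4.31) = 0.17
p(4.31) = -0.75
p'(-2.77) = -0.86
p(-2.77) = -0.63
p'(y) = (2 - 3*sin(y))*(18*sin(y)*cos(y) + 9*cos(y))/(-9*sin(y)^2 - 9*sin(y) - 7)^2 - 3*cos(y)/(-9*sin(y)^2 - 9*sin(y) - 7) = 3*(-9*sin(y)^2 + 12*sin(y) + 13)*cos(y)/(9*sin(y)^2 + 9*sin(y) + 7)^2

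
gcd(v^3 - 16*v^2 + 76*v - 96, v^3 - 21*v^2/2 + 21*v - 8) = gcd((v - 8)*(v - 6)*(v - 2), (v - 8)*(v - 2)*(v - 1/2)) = v^2 - 10*v + 16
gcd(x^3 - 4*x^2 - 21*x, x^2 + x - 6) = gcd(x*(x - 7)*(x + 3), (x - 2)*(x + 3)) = x + 3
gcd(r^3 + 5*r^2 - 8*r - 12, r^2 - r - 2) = r^2 - r - 2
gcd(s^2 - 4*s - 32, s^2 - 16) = s + 4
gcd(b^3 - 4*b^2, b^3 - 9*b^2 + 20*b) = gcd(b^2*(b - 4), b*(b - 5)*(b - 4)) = b^2 - 4*b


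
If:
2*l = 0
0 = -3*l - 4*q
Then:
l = 0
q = 0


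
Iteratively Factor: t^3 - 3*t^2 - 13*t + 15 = (t - 5)*(t^2 + 2*t - 3) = (t - 5)*(t - 1)*(t + 3)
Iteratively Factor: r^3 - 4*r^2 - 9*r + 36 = (r - 4)*(r^2 - 9) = (r - 4)*(r - 3)*(r + 3)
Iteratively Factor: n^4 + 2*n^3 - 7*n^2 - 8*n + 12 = (n + 2)*(n^3 - 7*n + 6) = (n - 1)*(n + 2)*(n^2 + n - 6) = (n - 2)*(n - 1)*(n + 2)*(n + 3)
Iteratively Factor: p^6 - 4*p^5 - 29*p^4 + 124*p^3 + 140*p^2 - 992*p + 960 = (p - 2)*(p^5 - 2*p^4 - 33*p^3 + 58*p^2 + 256*p - 480) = (p - 2)*(p + 4)*(p^4 - 6*p^3 - 9*p^2 + 94*p - 120) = (p - 3)*(p - 2)*(p + 4)*(p^3 - 3*p^2 - 18*p + 40) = (p - 5)*(p - 3)*(p - 2)*(p + 4)*(p^2 + 2*p - 8) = (p - 5)*(p - 3)*(p - 2)^2*(p + 4)*(p + 4)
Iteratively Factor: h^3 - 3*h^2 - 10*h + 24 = (h - 4)*(h^2 + h - 6) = (h - 4)*(h - 2)*(h + 3)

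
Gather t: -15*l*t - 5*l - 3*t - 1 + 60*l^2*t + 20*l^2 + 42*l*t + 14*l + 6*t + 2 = 20*l^2 + 9*l + t*(60*l^2 + 27*l + 3) + 1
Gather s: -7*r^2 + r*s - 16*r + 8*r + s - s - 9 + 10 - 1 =-7*r^2 + r*s - 8*r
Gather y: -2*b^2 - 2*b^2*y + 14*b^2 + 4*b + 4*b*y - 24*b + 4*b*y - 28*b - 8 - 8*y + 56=12*b^2 - 48*b + y*(-2*b^2 + 8*b - 8) + 48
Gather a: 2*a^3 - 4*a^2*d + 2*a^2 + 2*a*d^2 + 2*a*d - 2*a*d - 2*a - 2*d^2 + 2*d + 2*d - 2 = 2*a^3 + a^2*(2 - 4*d) + a*(2*d^2 - 2) - 2*d^2 + 4*d - 2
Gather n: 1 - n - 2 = -n - 1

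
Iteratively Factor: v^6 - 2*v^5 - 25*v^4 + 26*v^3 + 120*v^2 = (v)*(v^5 - 2*v^4 - 25*v^3 + 26*v^2 + 120*v) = v*(v + 2)*(v^4 - 4*v^3 - 17*v^2 + 60*v) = v*(v - 5)*(v + 2)*(v^3 + v^2 - 12*v) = v*(v - 5)*(v + 2)*(v + 4)*(v^2 - 3*v) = v^2*(v - 5)*(v + 2)*(v + 4)*(v - 3)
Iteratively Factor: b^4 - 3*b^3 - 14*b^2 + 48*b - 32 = (b - 4)*(b^3 + b^2 - 10*b + 8) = (b - 4)*(b - 2)*(b^2 + 3*b - 4) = (b - 4)*(b - 2)*(b - 1)*(b + 4)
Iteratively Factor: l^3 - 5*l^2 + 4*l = (l - 4)*(l^2 - l) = l*(l - 4)*(l - 1)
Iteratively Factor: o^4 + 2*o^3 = (o)*(o^3 + 2*o^2) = o^2*(o^2 + 2*o) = o^3*(o + 2)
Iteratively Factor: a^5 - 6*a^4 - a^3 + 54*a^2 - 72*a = (a - 3)*(a^4 - 3*a^3 - 10*a^2 + 24*a) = (a - 3)*(a + 3)*(a^3 - 6*a^2 + 8*a) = a*(a - 3)*(a + 3)*(a^2 - 6*a + 8) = a*(a - 3)*(a - 2)*(a + 3)*(a - 4)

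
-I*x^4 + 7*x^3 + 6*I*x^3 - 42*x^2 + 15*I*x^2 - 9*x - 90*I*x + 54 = (x - 6)*(x + 3*I)^2*(-I*x + 1)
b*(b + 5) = b^2 + 5*b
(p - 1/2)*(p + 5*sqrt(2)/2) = p^2 - p/2 + 5*sqrt(2)*p/2 - 5*sqrt(2)/4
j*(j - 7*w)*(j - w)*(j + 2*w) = j^4 - 6*j^3*w - 9*j^2*w^2 + 14*j*w^3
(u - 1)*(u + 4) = u^2 + 3*u - 4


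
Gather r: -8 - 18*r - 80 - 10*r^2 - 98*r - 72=-10*r^2 - 116*r - 160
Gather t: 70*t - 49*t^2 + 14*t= -49*t^2 + 84*t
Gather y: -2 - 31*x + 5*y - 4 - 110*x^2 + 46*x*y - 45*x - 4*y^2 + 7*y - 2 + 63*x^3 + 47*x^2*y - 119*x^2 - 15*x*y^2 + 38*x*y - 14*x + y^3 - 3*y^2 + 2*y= 63*x^3 - 229*x^2 - 90*x + y^3 + y^2*(-15*x - 7) + y*(47*x^2 + 84*x + 14) - 8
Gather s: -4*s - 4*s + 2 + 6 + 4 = 12 - 8*s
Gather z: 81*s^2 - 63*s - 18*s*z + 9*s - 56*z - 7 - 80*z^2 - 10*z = 81*s^2 - 54*s - 80*z^2 + z*(-18*s - 66) - 7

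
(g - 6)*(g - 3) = g^2 - 9*g + 18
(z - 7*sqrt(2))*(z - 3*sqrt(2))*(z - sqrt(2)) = z^3 - 11*sqrt(2)*z^2 + 62*z - 42*sqrt(2)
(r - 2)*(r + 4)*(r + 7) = r^3 + 9*r^2 + 6*r - 56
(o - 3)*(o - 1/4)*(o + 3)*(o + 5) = o^4 + 19*o^3/4 - 41*o^2/4 - 171*o/4 + 45/4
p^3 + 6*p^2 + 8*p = p*(p + 2)*(p + 4)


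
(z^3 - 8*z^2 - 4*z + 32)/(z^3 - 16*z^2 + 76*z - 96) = (z + 2)/(z - 6)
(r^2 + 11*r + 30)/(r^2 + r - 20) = (r + 6)/(r - 4)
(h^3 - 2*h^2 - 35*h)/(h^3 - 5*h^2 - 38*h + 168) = h*(h + 5)/(h^2 + 2*h - 24)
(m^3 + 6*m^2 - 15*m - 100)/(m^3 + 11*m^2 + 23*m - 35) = (m^2 + m - 20)/(m^2 + 6*m - 7)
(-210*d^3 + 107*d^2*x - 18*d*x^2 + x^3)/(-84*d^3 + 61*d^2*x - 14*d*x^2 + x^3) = (30*d^2 - 11*d*x + x^2)/(12*d^2 - 7*d*x + x^2)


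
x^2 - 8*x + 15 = (x - 5)*(x - 3)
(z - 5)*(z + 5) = z^2 - 25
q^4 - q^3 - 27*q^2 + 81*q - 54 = (q - 3)^2*(q - 1)*(q + 6)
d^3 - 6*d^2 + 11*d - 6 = (d - 3)*(d - 2)*(d - 1)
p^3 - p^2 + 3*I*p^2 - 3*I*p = p*(p - 1)*(p + 3*I)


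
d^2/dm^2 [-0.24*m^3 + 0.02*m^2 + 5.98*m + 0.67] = 0.04 - 1.44*m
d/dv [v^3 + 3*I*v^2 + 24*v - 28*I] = 3*v^2 + 6*I*v + 24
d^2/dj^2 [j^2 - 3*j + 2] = 2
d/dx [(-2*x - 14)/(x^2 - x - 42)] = 2*(-x^2 + x + (x + 7)*(2*x - 1) + 42)/(-x^2 + x + 42)^2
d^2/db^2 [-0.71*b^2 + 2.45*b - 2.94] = -1.42000000000000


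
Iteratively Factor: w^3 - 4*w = (w + 2)*(w^2 - 2*w) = w*(w + 2)*(w - 2)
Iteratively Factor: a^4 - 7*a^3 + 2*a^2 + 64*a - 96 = (a - 2)*(a^3 - 5*a^2 - 8*a + 48) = (a - 4)*(a - 2)*(a^2 - a - 12) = (a - 4)^2*(a - 2)*(a + 3)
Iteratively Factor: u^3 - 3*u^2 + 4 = (u - 2)*(u^2 - u - 2) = (u - 2)*(u + 1)*(u - 2)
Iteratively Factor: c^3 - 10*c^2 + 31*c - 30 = (c - 2)*(c^2 - 8*c + 15) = (c - 3)*(c - 2)*(c - 5)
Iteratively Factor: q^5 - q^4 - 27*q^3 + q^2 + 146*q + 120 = (q + 2)*(q^4 - 3*q^3 - 21*q^2 + 43*q + 60) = (q - 5)*(q + 2)*(q^3 + 2*q^2 - 11*q - 12) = (q - 5)*(q + 2)*(q + 4)*(q^2 - 2*q - 3) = (q - 5)*(q + 1)*(q + 2)*(q + 4)*(q - 3)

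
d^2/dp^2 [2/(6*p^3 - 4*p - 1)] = 8*(-9*p*(-6*p^3 + 4*p + 1) - 2*(9*p^2 - 2)^2)/(-6*p^3 + 4*p + 1)^3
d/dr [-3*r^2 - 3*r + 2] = -6*r - 3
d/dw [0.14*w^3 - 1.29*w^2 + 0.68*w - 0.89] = 0.42*w^2 - 2.58*w + 0.68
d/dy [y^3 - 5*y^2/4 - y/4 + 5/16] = 3*y^2 - 5*y/2 - 1/4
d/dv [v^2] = 2*v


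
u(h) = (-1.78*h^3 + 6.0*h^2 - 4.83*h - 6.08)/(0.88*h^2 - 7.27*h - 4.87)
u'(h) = (7.27 - 1.76*h)*(-1.78*h^3 + 6.0*h^2 - 4.83*h - 6.08)/(0.88*h^2 - 7.27*h - 4.87)^2 + (-5.34*h^2 + 12.0*h - 4.83)/(0.88*h^2 - 7.27*h - 4.87) = (-1.5664*h^4 + 25.8812*h^3 - 13.3638*h^2 - 47.7392*h - 20.6795)/(0.7744*h^4 - 12.7952*h^3 + 44.2817*h^2 + 70.8098*h + 23.7169)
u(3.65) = 1.54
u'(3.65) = 1.57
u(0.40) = 0.94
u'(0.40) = -0.69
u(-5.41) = 7.93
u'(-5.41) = -1.54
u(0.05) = 1.21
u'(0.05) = -0.84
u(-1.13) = 2.15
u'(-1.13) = -1.19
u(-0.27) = 1.51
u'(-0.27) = -1.15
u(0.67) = 0.77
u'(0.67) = -0.59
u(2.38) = 0.44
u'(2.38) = 0.30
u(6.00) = 12.11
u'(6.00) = 9.81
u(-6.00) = 8.85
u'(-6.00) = -1.58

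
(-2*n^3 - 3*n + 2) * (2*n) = -4*n^4 - 6*n^2 + 4*n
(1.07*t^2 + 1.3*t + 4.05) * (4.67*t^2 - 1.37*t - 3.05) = 4.9969*t^4 + 4.6051*t^3 + 13.869*t^2 - 9.5135*t - 12.3525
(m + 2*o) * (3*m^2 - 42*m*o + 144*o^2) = 3*m^3 - 36*m^2*o + 60*m*o^2 + 288*o^3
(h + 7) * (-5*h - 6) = -5*h^2 - 41*h - 42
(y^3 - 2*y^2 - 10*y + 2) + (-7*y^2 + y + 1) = y^3 - 9*y^2 - 9*y + 3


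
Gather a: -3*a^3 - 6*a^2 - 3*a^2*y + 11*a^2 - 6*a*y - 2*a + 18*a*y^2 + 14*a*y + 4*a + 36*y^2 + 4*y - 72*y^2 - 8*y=-3*a^3 + a^2*(5 - 3*y) + a*(18*y^2 + 8*y + 2) - 36*y^2 - 4*y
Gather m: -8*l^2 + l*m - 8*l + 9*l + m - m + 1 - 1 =-8*l^2 + l*m + l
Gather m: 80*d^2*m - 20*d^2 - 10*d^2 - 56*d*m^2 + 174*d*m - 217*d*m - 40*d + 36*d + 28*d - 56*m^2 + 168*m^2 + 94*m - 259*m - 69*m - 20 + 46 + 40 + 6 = -30*d^2 + 24*d + m^2*(112 - 56*d) + m*(80*d^2 - 43*d - 234) + 72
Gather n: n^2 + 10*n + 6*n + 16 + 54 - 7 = n^2 + 16*n + 63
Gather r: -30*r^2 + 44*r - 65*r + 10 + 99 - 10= -30*r^2 - 21*r + 99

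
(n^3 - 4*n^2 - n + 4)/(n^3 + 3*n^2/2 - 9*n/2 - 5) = 2*(n^2 - 5*n + 4)/(2*n^2 + n - 10)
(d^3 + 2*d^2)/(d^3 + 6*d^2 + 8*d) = d/(d + 4)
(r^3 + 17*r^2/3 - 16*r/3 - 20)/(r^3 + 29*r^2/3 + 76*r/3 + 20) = (r - 2)/(r + 2)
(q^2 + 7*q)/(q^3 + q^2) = (q + 7)/(q*(q + 1))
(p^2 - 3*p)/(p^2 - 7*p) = (p - 3)/(p - 7)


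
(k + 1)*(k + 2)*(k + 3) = k^3 + 6*k^2 + 11*k + 6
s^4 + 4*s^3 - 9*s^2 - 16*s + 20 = (s - 2)*(s - 1)*(s + 2)*(s + 5)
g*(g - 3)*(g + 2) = g^3 - g^2 - 6*g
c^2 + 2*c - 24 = (c - 4)*(c + 6)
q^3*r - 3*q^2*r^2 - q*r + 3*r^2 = (q - 1)*(q - 3*r)*(q*r + r)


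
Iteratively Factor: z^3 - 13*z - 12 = (z - 4)*(z^2 + 4*z + 3) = (z - 4)*(z + 1)*(z + 3)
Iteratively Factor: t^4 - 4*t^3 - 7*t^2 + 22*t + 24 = (t + 1)*(t^3 - 5*t^2 - 2*t + 24) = (t + 1)*(t + 2)*(t^2 - 7*t + 12) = (t - 3)*(t + 1)*(t + 2)*(t - 4)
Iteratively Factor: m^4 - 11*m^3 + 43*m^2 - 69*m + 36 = (m - 4)*(m^3 - 7*m^2 + 15*m - 9) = (m - 4)*(m - 3)*(m^2 - 4*m + 3) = (m - 4)*(m - 3)^2*(m - 1)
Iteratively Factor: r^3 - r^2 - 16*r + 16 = (r + 4)*(r^2 - 5*r + 4) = (r - 1)*(r + 4)*(r - 4)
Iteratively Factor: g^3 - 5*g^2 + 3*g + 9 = (g - 3)*(g^2 - 2*g - 3) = (g - 3)^2*(g + 1)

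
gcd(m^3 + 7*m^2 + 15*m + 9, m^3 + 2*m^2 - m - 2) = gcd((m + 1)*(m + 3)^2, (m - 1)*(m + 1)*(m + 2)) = m + 1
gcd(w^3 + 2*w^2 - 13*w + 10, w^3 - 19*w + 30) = w^2 + 3*w - 10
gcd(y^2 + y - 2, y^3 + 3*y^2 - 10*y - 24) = y + 2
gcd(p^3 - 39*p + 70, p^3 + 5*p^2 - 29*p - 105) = p^2 + 2*p - 35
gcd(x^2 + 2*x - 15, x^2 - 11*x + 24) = x - 3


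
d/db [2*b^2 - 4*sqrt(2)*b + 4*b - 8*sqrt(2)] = 4*b - 4*sqrt(2) + 4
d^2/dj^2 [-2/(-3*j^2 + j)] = 4*(-3*j*(3*j - 1) + (6*j - 1)^2)/(j^3*(3*j - 1)^3)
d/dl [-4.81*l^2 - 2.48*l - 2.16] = -9.62*l - 2.48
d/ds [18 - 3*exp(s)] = -3*exp(s)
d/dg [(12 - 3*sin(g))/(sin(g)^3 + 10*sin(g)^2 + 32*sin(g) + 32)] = 6*(sin(g)^2 - 5*sin(g) - 20)*cos(g)/((sin(g) + 2)^2*(sin(g) + 4)^3)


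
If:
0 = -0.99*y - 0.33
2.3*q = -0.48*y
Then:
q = 0.07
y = -0.33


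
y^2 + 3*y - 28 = (y - 4)*(y + 7)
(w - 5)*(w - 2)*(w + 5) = w^3 - 2*w^2 - 25*w + 50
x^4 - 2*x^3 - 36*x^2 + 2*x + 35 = (x - 7)*(x - 1)*(x + 1)*(x + 5)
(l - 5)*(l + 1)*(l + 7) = l^3 + 3*l^2 - 33*l - 35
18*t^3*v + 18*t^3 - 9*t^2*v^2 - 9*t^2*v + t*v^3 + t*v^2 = (-6*t + v)*(-3*t + v)*(t*v + t)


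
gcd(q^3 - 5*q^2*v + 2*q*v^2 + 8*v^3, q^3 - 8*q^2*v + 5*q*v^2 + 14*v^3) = q^2 - q*v - 2*v^2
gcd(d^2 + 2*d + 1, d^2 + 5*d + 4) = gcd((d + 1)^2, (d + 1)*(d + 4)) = d + 1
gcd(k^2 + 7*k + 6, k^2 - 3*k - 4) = k + 1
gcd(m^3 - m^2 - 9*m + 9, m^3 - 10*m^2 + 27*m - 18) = m^2 - 4*m + 3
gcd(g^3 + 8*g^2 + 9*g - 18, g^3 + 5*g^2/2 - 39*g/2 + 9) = g + 6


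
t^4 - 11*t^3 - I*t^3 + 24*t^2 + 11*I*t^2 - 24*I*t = t*(t - 8)*(t - 3)*(t - I)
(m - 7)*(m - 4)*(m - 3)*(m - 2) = m^4 - 16*m^3 + 89*m^2 - 206*m + 168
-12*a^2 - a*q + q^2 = (-4*a + q)*(3*a + q)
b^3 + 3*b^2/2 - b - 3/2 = (b - 1)*(b + 1)*(b + 3/2)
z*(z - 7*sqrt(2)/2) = z^2 - 7*sqrt(2)*z/2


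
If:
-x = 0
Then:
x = 0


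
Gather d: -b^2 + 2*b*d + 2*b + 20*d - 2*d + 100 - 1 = -b^2 + 2*b + d*(2*b + 18) + 99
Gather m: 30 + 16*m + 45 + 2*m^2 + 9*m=2*m^2 + 25*m + 75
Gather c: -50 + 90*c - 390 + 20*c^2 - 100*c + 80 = 20*c^2 - 10*c - 360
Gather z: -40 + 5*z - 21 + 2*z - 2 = 7*z - 63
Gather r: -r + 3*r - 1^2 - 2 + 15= 2*r + 12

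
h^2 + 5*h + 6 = (h + 2)*(h + 3)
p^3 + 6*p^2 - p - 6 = (p - 1)*(p + 1)*(p + 6)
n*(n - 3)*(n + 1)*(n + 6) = n^4 + 4*n^3 - 15*n^2 - 18*n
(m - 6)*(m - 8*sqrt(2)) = m^2 - 8*sqrt(2)*m - 6*m + 48*sqrt(2)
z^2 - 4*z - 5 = (z - 5)*(z + 1)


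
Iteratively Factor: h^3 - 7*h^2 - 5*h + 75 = (h - 5)*(h^2 - 2*h - 15) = (h - 5)*(h + 3)*(h - 5)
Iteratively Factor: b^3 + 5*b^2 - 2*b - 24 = (b + 3)*(b^2 + 2*b - 8) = (b + 3)*(b + 4)*(b - 2)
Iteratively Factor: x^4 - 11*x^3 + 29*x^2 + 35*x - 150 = (x - 5)*(x^3 - 6*x^2 - x + 30) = (x - 5)*(x + 2)*(x^2 - 8*x + 15) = (x - 5)*(x - 3)*(x + 2)*(x - 5)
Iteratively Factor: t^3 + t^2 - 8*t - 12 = (t + 2)*(t^2 - t - 6) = (t - 3)*(t + 2)*(t + 2)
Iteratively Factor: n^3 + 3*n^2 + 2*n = (n + 2)*(n^2 + n) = (n + 1)*(n + 2)*(n)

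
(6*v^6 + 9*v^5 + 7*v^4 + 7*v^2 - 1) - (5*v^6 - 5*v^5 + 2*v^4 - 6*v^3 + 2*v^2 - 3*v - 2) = v^6 + 14*v^5 + 5*v^4 + 6*v^3 + 5*v^2 + 3*v + 1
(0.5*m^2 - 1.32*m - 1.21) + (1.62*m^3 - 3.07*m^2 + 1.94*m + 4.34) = 1.62*m^3 - 2.57*m^2 + 0.62*m + 3.13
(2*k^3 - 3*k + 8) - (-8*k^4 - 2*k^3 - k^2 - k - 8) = 8*k^4 + 4*k^3 + k^2 - 2*k + 16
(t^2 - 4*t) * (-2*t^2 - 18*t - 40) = -2*t^4 - 10*t^3 + 32*t^2 + 160*t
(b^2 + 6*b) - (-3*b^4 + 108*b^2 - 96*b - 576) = 3*b^4 - 107*b^2 + 102*b + 576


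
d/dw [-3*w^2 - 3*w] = -6*w - 3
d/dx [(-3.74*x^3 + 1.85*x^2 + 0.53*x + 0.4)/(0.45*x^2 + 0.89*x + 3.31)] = (-1.683*x^4 - 6.6572*x^3 - 35.7302*x^2 + 11.887*x + 1.3983)/(0.2025*x^4 + 0.801*x^3 + 3.7711*x^2 + 5.8918*x + 10.9561)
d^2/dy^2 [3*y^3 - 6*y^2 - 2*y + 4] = 18*y - 12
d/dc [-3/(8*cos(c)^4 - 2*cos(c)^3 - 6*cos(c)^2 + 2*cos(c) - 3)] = 6*(-16*cos(c)^3 + 3*cos(c)^2 + 6*cos(c) - 1)*sin(c)/(-8*sin(c)^4 - 2*sin(c)^2*cos(c) + 10*sin(c)^2 + 1)^2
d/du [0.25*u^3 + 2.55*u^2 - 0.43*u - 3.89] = 0.75*u^2 + 5.1*u - 0.43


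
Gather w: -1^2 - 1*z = -z - 1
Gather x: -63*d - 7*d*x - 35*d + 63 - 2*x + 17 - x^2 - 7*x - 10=-98*d - x^2 + x*(-7*d - 9) + 70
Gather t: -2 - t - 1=-t - 3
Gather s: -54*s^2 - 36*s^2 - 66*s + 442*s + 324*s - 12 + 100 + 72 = -90*s^2 + 700*s + 160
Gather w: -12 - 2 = -14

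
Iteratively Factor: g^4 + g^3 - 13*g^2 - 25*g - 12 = (g + 3)*(g^3 - 2*g^2 - 7*g - 4) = (g + 1)*(g + 3)*(g^2 - 3*g - 4) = (g - 4)*(g + 1)*(g + 3)*(g + 1)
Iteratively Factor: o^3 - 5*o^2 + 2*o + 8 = (o - 4)*(o^2 - o - 2) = (o - 4)*(o + 1)*(o - 2)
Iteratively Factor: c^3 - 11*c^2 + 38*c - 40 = (c - 5)*(c^2 - 6*c + 8) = (c - 5)*(c - 2)*(c - 4)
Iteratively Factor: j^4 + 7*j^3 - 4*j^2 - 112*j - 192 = (j + 4)*(j^3 + 3*j^2 - 16*j - 48) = (j - 4)*(j + 4)*(j^2 + 7*j + 12) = (j - 4)*(j + 3)*(j + 4)*(j + 4)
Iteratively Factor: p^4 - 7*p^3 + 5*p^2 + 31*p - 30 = (p - 3)*(p^3 - 4*p^2 - 7*p + 10) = (p - 3)*(p + 2)*(p^2 - 6*p + 5) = (p - 3)*(p - 1)*(p + 2)*(p - 5)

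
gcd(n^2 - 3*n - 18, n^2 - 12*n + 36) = n - 6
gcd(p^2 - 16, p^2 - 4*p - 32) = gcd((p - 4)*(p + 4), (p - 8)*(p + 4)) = p + 4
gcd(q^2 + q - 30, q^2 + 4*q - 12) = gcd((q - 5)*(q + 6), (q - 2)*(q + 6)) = q + 6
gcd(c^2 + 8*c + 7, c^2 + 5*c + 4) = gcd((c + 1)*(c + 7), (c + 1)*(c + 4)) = c + 1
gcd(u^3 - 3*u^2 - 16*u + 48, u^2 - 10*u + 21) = u - 3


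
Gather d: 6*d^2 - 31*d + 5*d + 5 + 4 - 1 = 6*d^2 - 26*d + 8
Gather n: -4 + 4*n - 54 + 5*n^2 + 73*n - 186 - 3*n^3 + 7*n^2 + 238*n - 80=-3*n^3 + 12*n^2 + 315*n - 324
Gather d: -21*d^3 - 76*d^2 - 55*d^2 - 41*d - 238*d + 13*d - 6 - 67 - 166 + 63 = -21*d^3 - 131*d^2 - 266*d - 176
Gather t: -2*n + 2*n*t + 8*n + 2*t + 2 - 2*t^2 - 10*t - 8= 6*n - 2*t^2 + t*(2*n - 8) - 6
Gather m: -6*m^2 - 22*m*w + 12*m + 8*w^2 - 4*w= -6*m^2 + m*(12 - 22*w) + 8*w^2 - 4*w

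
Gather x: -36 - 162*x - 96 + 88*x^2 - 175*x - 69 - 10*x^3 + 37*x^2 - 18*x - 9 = -10*x^3 + 125*x^2 - 355*x - 210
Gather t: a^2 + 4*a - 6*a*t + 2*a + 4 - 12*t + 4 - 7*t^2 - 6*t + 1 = a^2 + 6*a - 7*t^2 + t*(-6*a - 18) + 9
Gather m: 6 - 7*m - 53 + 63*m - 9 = 56*m - 56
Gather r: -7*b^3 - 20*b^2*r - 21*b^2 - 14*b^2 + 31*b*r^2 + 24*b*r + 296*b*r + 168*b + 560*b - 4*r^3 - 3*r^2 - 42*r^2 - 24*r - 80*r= -7*b^3 - 35*b^2 + 728*b - 4*r^3 + r^2*(31*b - 45) + r*(-20*b^2 + 320*b - 104)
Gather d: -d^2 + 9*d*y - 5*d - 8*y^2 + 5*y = -d^2 + d*(9*y - 5) - 8*y^2 + 5*y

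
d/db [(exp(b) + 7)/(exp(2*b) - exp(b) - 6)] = (-(exp(b) + 7)*(2*exp(b) - 1) + exp(2*b) - exp(b) - 6)*exp(b)/(-exp(2*b) + exp(b) + 6)^2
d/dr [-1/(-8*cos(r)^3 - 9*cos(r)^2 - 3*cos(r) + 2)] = 3*(8*cos(r)^2 + 6*cos(r) + 1)*sin(r)/(8*cos(r)^3 + 9*cos(r)^2 + 3*cos(r) - 2)^2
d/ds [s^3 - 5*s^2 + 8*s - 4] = 3*s^2 - 10*s + 8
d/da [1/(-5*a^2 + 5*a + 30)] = (2*a - 1)/(5*(-a^2 + a + 6)^2)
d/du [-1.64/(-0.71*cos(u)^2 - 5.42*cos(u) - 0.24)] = (2.3288*cos(u) + 8.8888)*sin(u)/(0.71*cos(u)^2 + 5.42*cos(u) + 0.24)^2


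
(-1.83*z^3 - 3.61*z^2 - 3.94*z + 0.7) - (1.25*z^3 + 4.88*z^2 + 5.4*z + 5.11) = -3.08*z^3 - 8.49*z^2 - 9.34*z - 4.41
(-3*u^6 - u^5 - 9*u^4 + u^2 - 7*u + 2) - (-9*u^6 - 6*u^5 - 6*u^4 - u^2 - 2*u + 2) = 6*u^6 + 5*u^5 - 3*u^4 + 2*u^2 - 5*u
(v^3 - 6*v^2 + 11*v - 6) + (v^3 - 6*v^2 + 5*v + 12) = 2*v^3 - 12*v^2 + 16*v + 6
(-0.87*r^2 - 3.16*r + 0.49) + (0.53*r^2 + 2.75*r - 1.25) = -0.34*r^2 - 0.41*r - 0.76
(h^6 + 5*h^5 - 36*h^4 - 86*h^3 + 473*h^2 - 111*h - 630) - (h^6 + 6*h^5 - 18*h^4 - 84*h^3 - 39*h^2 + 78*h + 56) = -h^5 - 18*h^4 - 2*h^3 + 512*h^2 - 189*h - 686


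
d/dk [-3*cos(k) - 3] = 3*sin(k)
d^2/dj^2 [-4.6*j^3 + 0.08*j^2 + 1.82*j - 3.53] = 0.16 - 27.6*j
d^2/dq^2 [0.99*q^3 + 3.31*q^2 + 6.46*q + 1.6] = 5.94*q + 6.62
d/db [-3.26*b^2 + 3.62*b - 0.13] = 3.62 - 6.52*b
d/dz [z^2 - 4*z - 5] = 2*z - 4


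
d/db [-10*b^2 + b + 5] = 1 - 20*b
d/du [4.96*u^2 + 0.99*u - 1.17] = 9.92*u + 0.99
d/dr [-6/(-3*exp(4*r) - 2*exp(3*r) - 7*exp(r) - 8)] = (-72*exp(3*r) - 36*exp(2*r) - 42)*exp(r)/(3*exp(4*r) + 2*exp(3*r) + 7*exp(r) + 8)^2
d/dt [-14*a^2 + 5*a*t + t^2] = 5*a + 2*t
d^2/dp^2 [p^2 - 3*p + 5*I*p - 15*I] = 2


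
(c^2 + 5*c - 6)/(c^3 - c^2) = (c + 6)/c^2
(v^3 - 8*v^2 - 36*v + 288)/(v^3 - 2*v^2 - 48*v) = (v - 6)/v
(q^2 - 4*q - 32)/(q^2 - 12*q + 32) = (q + 4)/(q - 4)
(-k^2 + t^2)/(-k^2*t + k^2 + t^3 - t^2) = 1/(t - 1)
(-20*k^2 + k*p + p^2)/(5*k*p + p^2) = (-4*k + p)/p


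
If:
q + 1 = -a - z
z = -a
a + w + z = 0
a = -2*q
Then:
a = 2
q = -1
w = 0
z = -2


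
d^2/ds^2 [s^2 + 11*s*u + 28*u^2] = 2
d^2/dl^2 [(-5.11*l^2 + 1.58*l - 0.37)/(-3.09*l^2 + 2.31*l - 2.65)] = (42.7773420000001*l^3 - 229.862628*l^2 + 61.780842*l + 50.315234)/(29.503629*l^6 - 66.168333*l^5 + 125.373042*l^4 - 125.819001*l^3 + 107.52057*l^2 - 48.665925*l + 18.609625)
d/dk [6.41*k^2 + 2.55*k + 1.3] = 12.82*k + 2.55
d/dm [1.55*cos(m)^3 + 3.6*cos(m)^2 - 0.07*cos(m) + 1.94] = (-4.65*cos(m)^2 - 7.2*cos(m) + 0.07)*sin(m)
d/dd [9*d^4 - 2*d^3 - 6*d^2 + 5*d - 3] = 36*d^3 - 6*d^2 - 12*d + 5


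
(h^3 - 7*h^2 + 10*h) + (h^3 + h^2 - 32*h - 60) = 2*h^3 - 6*h^2 - 22*h - 60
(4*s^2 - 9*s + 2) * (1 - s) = -4*s^3 + 13*s^2 - 11*s + 2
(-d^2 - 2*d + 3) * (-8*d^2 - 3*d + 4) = 8*d^4 + 19*d^3 - 22*d^2 - 17*d + 12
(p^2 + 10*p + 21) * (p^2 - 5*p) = p^4 + 5*p^3 - 29*p^2 - 105*p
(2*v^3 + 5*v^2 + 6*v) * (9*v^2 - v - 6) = 18*v^5 + 43*v^4 + 37*v^3 - 36*v^2 - 36*v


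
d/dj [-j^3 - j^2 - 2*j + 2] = -3*j^2 - 2*j - 2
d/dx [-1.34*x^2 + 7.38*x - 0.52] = 7.38 - 2.68*x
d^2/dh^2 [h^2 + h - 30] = 2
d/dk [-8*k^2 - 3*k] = -16*k - 3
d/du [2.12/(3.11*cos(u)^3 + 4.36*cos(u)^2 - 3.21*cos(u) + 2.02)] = (19.7796*cos(u)^2 + 18.4864*cos(u) - 6.8052)*sin(u)/(3.11*cos(u)^3 + 4.36*cos(u)^2 - 3.21*cos(u) + 2.02)^2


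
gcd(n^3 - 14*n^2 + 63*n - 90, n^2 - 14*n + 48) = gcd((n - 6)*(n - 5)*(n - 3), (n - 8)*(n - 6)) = n - 6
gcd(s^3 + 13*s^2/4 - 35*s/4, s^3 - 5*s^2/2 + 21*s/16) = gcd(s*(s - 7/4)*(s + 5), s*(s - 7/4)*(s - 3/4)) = s^2 - 7*s/4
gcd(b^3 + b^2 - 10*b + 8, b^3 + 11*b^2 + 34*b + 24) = b + 4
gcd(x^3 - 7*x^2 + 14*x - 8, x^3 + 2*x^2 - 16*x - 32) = x - 4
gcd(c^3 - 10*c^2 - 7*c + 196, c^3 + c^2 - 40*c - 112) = c^2 - 3*c - 28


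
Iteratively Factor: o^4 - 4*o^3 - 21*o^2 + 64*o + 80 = (o - 4)*(o^3 - 21*o - 20) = (o - 4)*(o + 1)*(o^2 - o - 20) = (o - 5)*(o - 4)*(o + 1)*(o + 4)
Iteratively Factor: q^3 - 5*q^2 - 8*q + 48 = (q + 3)*(q^2 - 8*q + 16) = (q - 4)*(q + 3)*(q - 4)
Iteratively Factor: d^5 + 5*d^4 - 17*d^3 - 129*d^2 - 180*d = (d + 4)*(d^4 + d^3 - 21*d^2 - 45*d) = (d + 3)*(d + 4)*(d^3 - 2*d^2 - 15*d) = (d + 3)^2*(d + 4)*(d^2 - 5*d) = d*(d + 3)^2*(d + 4)*(d - 5)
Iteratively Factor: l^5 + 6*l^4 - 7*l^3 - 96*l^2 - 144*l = (l - 4)*(l^4 + 10*l^3 + 33*l^2 + 36*l) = (l - 4)*(l + 4)*(l^3 + 6*l^2 + 9*l) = l*(l - 4)*(l + 4)*(l^2 + 6*l + 9) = l*(l - 4)*(l + 3)*(l + 4)*(l + 3)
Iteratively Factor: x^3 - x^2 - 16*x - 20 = (x - 5)*(x^2 + 4*x + 4) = (x - 5)*(x + 2)*(x + 2)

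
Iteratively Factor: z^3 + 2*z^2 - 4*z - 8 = (z - 2)*(z^2 + 4*z + 4) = (z - 2)*(z + 2)*(z + 2)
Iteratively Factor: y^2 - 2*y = (y - 2)*(y)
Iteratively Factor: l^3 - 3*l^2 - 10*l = (l - 5)*(l^2 + 2*l) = l*(l - 5)*(l + 2)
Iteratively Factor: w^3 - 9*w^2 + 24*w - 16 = (w - 1)*(w^2 - 8*w + 16) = (w - 4)*(w - 1)*(w - 4)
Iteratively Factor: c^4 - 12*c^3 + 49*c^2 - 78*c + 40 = (c - 2)*(c^3 - 10*c^2 + 29*c - 20) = (c - 2)*(c - 1)*(c^2 - 9*c + 20) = (c - 4)*(c - 2)*(c - 1)*(c - 5)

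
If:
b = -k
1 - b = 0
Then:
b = 1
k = -1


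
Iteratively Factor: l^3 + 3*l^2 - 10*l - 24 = (l + 2)*(l^2 + l - 12) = (l + 2)*(l + 4)*(l - 3)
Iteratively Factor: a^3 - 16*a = (a - 4)*(a^2 + 4*a) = a*(a - 4)*(a + 4)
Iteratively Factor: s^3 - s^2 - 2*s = (s - 2)*(s^2 + s) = (s - 2)*(s + 1)*(s)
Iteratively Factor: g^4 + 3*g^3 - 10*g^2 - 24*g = (g + 2)*(g^3 + g^2 - 12*g) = (g + 2)*(g + 4)*(g^2 - 3*g) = (g - 3)*(g + 2)*(g + 4)*(g)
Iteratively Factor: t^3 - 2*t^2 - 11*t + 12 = (t - 1)*(t^2 - t - 12) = (t - 1)*(t + 3)*(t - 4)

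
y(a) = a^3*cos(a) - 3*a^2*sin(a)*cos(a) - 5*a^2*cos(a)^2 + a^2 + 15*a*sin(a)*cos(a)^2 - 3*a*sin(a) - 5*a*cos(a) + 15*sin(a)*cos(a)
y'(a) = -a^3*sin(a) + 3*a^2*sin(a)^2 + 10*a^2*sin(a)*cos(a) - 3*a^2*cos(a)^2 + 3*a^2*cos(a) - 30*a*sin(a)^2*cos(a) - 6*a*sin(a)*cos(a) + 5*a*sin(a) + 15*a*cos(a)^3 - 10*a*cos(a)^2 - 3*a*cos(a) + 2*a - 15*sin(a)^2 + 15*sin(a)*cos(a)^2 - 3*sin(a) + 15*cos(a)^2 - 5*cos(a)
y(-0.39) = -2.41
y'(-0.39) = 2.33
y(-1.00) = -2.59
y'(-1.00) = 0.51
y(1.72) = -2.29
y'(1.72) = 2.81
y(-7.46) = -81.98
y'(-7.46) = -320.38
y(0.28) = 3.15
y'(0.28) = 11.35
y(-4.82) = 20.16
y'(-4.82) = 180.57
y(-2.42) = -1.65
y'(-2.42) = 16.43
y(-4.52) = 49.60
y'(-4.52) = 20.28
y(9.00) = -757.76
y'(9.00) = -1021.71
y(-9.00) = 317.45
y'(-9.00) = -236.32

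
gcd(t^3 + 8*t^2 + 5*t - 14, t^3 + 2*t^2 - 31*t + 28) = t^2 + 6*t - 7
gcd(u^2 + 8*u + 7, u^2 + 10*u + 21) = u + 7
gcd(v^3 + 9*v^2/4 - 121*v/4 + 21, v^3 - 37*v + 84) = v^2 + 3*v - 28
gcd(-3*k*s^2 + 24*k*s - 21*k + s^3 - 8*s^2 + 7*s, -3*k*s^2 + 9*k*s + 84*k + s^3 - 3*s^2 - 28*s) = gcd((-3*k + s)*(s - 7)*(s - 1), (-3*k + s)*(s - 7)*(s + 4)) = -3*k*s + 21*k + s^2 - 7*s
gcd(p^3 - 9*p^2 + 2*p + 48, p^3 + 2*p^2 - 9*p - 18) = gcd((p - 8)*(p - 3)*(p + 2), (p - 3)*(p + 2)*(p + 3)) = p^2 - p - 6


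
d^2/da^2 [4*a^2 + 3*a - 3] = 8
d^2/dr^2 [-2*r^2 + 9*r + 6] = -4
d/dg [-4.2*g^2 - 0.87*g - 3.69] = -8.4*g - 0.87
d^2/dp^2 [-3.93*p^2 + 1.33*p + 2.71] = -7.86000000000000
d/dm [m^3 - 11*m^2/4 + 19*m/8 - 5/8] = 3*m^2 - 11*m/2 + 19/8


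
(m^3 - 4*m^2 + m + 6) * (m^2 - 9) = m^5 - 4*m^4 - 8*m^3 + 42*m^2 - 9*m - 54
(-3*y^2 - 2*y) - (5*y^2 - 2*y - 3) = 3 - 8*y^2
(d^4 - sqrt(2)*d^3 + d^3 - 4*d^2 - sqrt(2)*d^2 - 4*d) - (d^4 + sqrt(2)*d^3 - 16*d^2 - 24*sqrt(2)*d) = -2*sqrt(2)*d^3 + d^3 - sqrt(2)*d^2 + 12*d^2 - 4*d + 24*sqrt(2)*d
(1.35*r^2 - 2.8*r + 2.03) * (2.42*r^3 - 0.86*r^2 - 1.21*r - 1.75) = 3.267*r^5 - 7.937*r^4 + 5.6871*r^3 - 0.7203*r^2 + 2.4437*r - 3.5525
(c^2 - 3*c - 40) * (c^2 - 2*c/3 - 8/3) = c^4 - 11*c^3/3 - 122*c^2/3 + 104*c/3 + 320/3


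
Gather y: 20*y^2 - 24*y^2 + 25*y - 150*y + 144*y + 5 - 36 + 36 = -4*y^2 + 19*y + 5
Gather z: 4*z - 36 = 4*z - 36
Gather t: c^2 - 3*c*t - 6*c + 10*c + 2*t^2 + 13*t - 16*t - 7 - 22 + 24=c^2 + 4*c + 2*t^2 + t*(-3*c - 3) - 5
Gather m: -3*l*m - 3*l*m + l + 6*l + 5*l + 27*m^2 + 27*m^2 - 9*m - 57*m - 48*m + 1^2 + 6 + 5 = 12*l + 54*m^2 + m*(-6*l - 114) + 12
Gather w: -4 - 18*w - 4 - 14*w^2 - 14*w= -14*w^2 - 32*w - 8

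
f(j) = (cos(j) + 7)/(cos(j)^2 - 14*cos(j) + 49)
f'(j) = (2*sin(j)*cos(j) - 14*sin(j))*(cos(j) + 7)/(cos(j)^2 - 14*cos(j) + 49)^2 - sin(j)/(cos(j)^2 - 14*cos(j) + 49) = (cos(j) + 21)*sin(j)/(cos(j) - 7)^3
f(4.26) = 0.12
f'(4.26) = 0.04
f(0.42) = 0.21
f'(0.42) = -0.04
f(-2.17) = 0.11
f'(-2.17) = 0.04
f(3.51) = 0.10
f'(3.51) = 0.01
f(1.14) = 0.17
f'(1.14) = -0.07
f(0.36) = 0.22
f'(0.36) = -0.03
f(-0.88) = 0.19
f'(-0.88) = 0.06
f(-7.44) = 0.17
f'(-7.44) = 0.07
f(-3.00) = 0.09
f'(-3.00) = 0.01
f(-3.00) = 0.09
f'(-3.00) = 0.01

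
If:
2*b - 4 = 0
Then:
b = 2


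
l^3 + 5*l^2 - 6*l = l*(l - 1)*(l + 6)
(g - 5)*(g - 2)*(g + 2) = g^3 - 5*g^2 - 4*g + 20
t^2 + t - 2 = (t - 1)*(t + 2)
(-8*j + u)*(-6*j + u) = 48*j^2 - 14*j*u + u^2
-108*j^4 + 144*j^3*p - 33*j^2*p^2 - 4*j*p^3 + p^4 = (-6*j + p)*(-3*j + p)*(-j + p)*(6*j + p)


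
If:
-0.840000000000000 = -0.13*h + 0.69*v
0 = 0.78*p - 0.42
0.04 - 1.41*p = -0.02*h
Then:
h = 35.96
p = 0.54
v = 5.56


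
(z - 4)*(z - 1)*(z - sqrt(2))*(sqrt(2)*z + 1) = sqrt(2)*z^4 - 5*sqrt(2)*z^3 - z^3 + 3*sqrt(2)*z^2 + 5*z^2 - 4*z + 5*sqrt(2)*z - 4*sqrt(2)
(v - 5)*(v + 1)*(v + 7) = v^3 + 3*v^2 - 33*v - 35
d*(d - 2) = d^2 - 2*d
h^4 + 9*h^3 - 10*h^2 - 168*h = h*(h - 4)*(h + 6)*(h + 7)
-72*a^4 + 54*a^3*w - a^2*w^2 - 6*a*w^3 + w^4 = (-4*a + w)*(-3*a + w)*(-2*a + w)*(3*a + w)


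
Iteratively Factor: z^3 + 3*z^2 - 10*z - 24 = (z + 4)*(z^2 - z - 6) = (z + 2)*(z + 4)*(z - 3)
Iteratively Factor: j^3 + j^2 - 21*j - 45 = (j + 3)*(j^2 - 2*j - 15) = (j - 5)*(j + 3)*(j + 3)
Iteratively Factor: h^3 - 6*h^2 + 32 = (h - 4)*(h^2 - 2*h - 8) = (h - 4)^2*(h + 2)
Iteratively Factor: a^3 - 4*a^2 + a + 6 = (a - 2)*(a^2 - 2*a - 3) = (a - 3)*(a - 2)*(a + 1)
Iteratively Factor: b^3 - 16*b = (b)*(b^2 - 16) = b*(b + 4)*(b - 4)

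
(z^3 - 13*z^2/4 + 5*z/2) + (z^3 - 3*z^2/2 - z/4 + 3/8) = 2*z^3 - 19*z^2/4 + 9*z/4 + 3/8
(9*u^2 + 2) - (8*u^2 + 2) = u^2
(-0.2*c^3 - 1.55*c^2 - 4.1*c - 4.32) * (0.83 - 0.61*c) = 0.122*c^4 + 0.7795*c^3 + 1.2145*c^2 - 0.767799999999999*c - 3.5856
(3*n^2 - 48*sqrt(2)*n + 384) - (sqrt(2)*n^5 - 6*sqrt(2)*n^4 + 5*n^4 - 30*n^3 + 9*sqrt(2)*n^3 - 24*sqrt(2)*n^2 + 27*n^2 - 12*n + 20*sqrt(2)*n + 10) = -sqrt(2)*n^5 - 5*n^4 + 6*sqrt(2)*n^4 - 9*sqrt(2)*n^3 + 30*n^3 - 24*n^2 + 24*sqrt(2)*n^2 - 68*sqrt(2)*n + 12*n + 374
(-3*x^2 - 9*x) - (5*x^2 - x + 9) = -8*x^2 - 8*x - 9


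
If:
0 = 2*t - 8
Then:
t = 4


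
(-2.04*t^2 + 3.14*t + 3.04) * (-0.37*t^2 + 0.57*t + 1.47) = 0.7548*t^4 - 2.3246*t^3 - 2.3338*t^2 + 6.3486*t + 4.4688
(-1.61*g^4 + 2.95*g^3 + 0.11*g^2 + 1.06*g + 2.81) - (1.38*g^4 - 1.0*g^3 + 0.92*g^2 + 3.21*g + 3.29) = -2.99*g^4 + 3.95*g^3 - 0.81*g^2 - 2.15*g - 0.48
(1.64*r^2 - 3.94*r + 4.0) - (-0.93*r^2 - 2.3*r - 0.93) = 2.57*r^2 - 1.64*r + 4.93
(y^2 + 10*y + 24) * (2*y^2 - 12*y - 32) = 2*y^4 + 8*y^3 - 104*y^2 - 608*y - 768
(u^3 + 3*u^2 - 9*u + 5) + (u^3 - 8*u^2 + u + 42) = 2*u^3 - 5*u^2 - 8*u + 47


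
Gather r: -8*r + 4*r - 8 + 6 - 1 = -4*r - 3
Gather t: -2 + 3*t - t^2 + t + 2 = -t^2 + 4*t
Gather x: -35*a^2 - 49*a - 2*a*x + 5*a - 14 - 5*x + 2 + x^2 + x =-35*a^2 - 44*a + x^2 + x*(-2*a - 4) - 12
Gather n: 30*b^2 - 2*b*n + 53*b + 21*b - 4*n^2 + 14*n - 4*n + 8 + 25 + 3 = 30*b^2 + 74*b - 4*n^2 + n*(10 - 2*b) + 36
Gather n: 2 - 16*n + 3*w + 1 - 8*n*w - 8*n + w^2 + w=n*(-8*w - 24) + w^2 + 4*w + 3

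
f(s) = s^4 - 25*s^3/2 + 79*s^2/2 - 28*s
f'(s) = 4*s^3 - 75*s^2/2 + 79*s - 28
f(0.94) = -1.02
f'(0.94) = 16.45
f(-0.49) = 24.73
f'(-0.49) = -76.18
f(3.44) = 2.30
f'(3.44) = -37.17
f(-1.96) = 315.50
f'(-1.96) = -357.02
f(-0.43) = 20.37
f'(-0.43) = -69.22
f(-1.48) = 173.28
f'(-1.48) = -240.03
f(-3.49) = 1258.55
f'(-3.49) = -930.50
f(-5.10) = 3504.85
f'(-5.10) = -1936.88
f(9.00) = 396.00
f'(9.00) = 561.50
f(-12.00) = 48360.00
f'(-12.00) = -13288.00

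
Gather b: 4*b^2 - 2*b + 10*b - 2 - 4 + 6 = 4*b^2 + 8*b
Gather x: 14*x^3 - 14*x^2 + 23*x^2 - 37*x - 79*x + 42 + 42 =14*x^3 + 9*x^2 - 116*x + 84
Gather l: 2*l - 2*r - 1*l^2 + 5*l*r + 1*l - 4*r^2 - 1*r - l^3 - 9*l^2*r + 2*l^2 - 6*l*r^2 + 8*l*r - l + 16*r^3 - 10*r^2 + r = -l^3 + l^2*(1 - 9*r) + l*(-6*r^2 + 13*r + 2) + 16*r^3 - 14*r^2 - 2*r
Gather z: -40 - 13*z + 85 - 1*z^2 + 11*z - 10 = -z^2 - 2*z + 35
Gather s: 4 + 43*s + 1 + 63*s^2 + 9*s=63*s^2 + 52*s + 5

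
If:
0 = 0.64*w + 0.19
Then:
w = -0.30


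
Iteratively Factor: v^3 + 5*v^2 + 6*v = (v + 2)*(v^2 + 3*v) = v*(v + 2)*(v + 3)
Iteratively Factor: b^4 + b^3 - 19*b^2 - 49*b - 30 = (b + 1)*(b^3 - 19*b - 30) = (b + 1)*(b + 3)*(b^2 - 3*b - 10) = (b - 5)*(b + 1)*(b + 3)*(b + 2)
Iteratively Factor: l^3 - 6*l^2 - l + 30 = (l - 5)*(l^2 - l - 6) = (l - 5)*(l - 3)*(l + 2)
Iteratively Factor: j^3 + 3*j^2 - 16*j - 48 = (j + 4)*(j^2 - j - 12) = (j + 3)*(j + 4)*(j - 4)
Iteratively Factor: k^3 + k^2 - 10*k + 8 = (k + 4)*(k^2 - 3*k + 2) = (k - 1)*(k + 4)*(k - 2)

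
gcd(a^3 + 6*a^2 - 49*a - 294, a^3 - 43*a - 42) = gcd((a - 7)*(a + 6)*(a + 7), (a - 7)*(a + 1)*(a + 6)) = a^2 - a - 42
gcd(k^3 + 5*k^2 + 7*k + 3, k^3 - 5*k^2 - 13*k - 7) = k^2 + 2*k + 1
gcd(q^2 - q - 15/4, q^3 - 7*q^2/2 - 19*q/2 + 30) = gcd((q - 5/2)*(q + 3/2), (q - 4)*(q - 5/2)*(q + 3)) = q - 5/2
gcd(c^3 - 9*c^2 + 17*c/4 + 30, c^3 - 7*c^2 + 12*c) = 1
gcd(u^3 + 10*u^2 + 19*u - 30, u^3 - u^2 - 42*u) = u + 6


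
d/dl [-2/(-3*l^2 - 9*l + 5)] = 6*(-2*l - 3)/(3*l^2 + 9*l - 5)^2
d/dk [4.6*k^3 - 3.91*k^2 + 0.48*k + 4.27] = 13.8*k^2 - 7.82*k + 0.48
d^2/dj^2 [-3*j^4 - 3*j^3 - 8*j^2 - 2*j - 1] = -36*j^2 - 18*j - 16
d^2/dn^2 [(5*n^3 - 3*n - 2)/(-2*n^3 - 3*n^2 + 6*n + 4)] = 6*(10*n^6 - 48*n^5 - 46*n^4 - 27*n^3 - 78*n^2 - 64*n + 8)/(8*n^9 + 36*n^8 - 18*n^7 - 237*n^6 - 90*n^5 + 504*n^4 + 312*n^3 - 288*n^2 - 288*n - 64)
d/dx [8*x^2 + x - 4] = 16*x + 1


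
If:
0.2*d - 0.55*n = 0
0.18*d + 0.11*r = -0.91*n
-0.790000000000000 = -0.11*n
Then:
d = 19.75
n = 7.18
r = -91.73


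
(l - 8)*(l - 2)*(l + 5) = l^3 - 5*l^2 - 34*l + 80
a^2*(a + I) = a^3 + I*a^2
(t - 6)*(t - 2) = t^2 - 8*t + 12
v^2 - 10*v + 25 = (v - 5)^2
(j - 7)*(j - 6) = j^2 - 13*j + 42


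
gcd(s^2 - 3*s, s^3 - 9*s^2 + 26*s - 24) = s - 3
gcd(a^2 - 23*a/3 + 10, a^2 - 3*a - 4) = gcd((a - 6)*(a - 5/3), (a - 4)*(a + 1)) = 1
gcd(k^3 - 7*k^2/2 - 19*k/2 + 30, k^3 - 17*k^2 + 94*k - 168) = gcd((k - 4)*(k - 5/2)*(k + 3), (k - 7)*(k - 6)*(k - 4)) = k - 4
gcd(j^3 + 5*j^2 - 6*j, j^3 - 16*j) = j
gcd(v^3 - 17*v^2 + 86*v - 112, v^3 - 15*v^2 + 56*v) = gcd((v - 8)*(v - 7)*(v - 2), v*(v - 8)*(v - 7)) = v^2 - 15*v + 56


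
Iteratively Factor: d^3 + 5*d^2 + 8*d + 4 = (d + 2)*(d^2 + 3*d + 2) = (d + 2)^2*(d + 1)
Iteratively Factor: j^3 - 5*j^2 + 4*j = (j - 1)*(j^2 - 4*j) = j*(j - 1)*(j - 4)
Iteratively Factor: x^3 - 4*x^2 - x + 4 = (x + 1)*(x^2 - 5*x + 4) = (x - 1)*(x + 1)*(x - 4)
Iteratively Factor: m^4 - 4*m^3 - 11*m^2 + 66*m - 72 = (m + 4)*(m^3 - 8*m^2 + 21*m - 18) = (m - 3)*(m + 4)*(m^2 - 5*m + 6) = (m - 3)^2*(m + 4)*(m - 2)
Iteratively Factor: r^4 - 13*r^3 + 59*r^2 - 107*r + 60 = (r - 3)*(r^3 - 10*r^2 + 29*r - 20) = (r - 3)*(r - 1)*(r^2 - 9*r + 20) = (r - 4)*(r - 3)*(r - 1)*(r - 5)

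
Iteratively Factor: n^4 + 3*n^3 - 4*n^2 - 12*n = (n - 2)*(n^3 + 5*n^2 + 6*n) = (n - 2)*(n + 3)*(n^2 + 2*n) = (n - 2)*(n + 2)*(n + 3)*(n)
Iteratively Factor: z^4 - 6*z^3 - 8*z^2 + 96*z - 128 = (z - 4)*(z^3 - 2*z^2 - 16*z + 32) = (z - 4)*(z + 4)*(z^2 - 6*z + 8) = (z - 4)*(z - 2)*(z + 4)*(z - 4)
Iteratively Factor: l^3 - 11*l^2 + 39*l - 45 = (l - 5)*(l^2 - 6*l + 9) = (l - 5)*(l - 3)*(l - 3)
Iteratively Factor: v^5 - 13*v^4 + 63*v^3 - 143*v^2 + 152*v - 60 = (v - 5)*(v^4 - 8*v^3 + 23*v^2 - 28*v + 12) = (v - 5)*(v - 2)*(v^3 - 6*v^2 + 11*v - 6) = (v - 5)*(v - 2)^2*(v^2 - 4*v + 3) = (v - 5)*(v - 3)*(v - 2)^2*(v - 1)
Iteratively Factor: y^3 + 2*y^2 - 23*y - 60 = (y + 4)*(y^2 - 2*y - 15) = (y - 5)*(y + 4)*(y + 3)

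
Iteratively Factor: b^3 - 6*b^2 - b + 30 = (b + 2)*(b^2 - 8*b + 15) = (b - 3)*(b + 2)*(b - 5)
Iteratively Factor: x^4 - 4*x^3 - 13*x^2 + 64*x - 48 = (x - 1)*(x^3 - 3*x^2 - 16*x + 48) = (x - 3)*(x - 1)*(x^2 - 16) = (x - 4)*(x - 3)*(x - 1)*(x + 4)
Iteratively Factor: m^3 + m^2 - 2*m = (m)*(m^2 + m - 2) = m*(m - 1)*(m + 2)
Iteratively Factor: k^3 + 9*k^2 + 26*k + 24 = (k + 3)*(k^2 + 6*k + 8) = (k + 3)*(k + 4)*(k + 2)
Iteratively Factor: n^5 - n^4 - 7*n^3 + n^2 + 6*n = (n)*(n^4 - n^3 - 7*n^2 + n + 6) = n*(n - 1)*(n^3 - 7*n - 6) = n*(n - 3)*(n - 1)*(n^2 + 3*n + 2) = n*(n - 3)*(n - 1)*(n + 1)*(n + 2)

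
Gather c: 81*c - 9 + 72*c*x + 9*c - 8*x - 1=c*(72*x + 90) - 8*x - 10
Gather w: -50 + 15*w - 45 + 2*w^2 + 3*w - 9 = 2*w^2 + 18*w - 104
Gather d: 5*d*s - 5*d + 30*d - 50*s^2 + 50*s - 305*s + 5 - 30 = d*(5*s + 25) - 50*s^2 - 255*s - 25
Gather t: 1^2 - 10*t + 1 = 2 - 10*t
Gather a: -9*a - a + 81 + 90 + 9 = 180 - 10*a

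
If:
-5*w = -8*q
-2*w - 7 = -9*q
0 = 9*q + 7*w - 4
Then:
No Solution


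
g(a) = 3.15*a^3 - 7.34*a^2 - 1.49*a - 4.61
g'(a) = 9.45*a^2 - 14.68*a - 1.49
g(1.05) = -10.62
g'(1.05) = -6.49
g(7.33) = 830.67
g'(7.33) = 398.64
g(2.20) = -9.87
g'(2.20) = 11.95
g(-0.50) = -6.09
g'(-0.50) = 8.21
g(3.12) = 14.96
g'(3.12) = 44.70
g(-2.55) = -100.77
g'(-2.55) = 97.39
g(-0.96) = -12.73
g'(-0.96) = 21.31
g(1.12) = -11.06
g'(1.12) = -6.08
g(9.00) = 1683.79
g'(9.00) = 631.84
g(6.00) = 402.61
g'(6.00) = 250.63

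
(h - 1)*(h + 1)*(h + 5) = h^3 + 5*h^2 - h - 5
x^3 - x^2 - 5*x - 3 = (x - 3)*(x + 1)^2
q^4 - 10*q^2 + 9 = (q - 3)*(q - 1)*(q + 1)*(q + 3)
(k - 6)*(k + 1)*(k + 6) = k^3 + k^2 - 36*k - 36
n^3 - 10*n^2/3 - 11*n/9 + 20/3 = (n - 3)*(n - 5/3)*(n + 4/3)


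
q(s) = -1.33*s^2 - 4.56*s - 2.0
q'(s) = -2.66*s - 4.56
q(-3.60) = -2.82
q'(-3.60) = 5.02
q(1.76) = -14.15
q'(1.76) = -9.24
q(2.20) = -18.47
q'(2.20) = -10.41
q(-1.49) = 1.84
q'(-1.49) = -0.60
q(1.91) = -15.56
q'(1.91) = -9.64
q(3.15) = -29.56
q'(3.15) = -12.94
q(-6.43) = -27.67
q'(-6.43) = 12.54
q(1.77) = -14.24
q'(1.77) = -9.27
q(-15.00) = -232.85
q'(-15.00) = 35.34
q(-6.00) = -22.52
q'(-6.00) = 11.40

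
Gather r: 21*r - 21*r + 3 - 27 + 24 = 0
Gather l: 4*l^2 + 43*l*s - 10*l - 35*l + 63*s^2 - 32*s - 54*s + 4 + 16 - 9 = 4*l^2 + l*(43*s - 45) + 63*s^2 - 86*s + 11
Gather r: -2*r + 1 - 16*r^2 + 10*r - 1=-16*r^2 + 8*r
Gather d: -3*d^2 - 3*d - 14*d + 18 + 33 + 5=-3*d^2 - 17*d + 56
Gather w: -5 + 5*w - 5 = 5*w - 10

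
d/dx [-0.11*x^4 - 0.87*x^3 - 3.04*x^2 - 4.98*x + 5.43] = -0.44*x^3 - 2.61*x^2 - 6.08*x - 4.98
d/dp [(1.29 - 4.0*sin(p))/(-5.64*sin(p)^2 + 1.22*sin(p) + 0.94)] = (-22.56*sin(p)^2 + 14.5512*sin(p) - 5.3338)*cos(p)/(31.8096*sin(p)^4 - 13.7616*sin(p)^3 - 9.1148*sin(p)^2 + 2.2936*sin(p) + 0.8836)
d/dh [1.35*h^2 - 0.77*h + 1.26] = 2.7*h - 0.77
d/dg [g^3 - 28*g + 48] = 3*g^2 - 28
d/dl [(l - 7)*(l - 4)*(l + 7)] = 3*l^2 - 8*l - 49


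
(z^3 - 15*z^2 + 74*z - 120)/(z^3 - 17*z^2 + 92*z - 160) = (z - 6)/(z - 8)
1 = 1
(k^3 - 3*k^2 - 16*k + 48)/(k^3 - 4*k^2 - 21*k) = (-k^3 + 3*k^2 + 16*k - 48)/(k*(-k^2 + 4*k + 21))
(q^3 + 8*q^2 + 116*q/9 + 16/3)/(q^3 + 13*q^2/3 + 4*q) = (q^2 + 20*q/3 + 4)/(q*(q + 3))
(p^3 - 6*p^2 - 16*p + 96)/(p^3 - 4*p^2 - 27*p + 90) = (p^2 - 16)/(p^2 + 2*p - 15)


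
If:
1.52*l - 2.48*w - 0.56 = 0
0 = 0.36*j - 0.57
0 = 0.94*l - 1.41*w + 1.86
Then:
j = 1.58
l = -28.74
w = -17.84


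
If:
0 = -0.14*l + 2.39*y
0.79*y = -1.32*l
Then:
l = 0.00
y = 0.00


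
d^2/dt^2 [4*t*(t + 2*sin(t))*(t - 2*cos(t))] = 8*sqrt(2)*t^2*cos(t + pi/4) + 32*t*sin(2*t) + 32*sqrt(2)*t*sin(t + pi/4) + 24*t - 32*cos(2*t) - 16*sqrt(2)*cos(t + pi/4)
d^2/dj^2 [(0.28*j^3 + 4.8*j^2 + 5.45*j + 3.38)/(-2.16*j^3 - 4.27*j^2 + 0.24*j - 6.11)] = (-39.624768*j^6 - 153.436032*j^5 - 461.42136*j^4 + 188.43879*j^3 + 1257.719892*j^2 + 1078.845534*j - 198.394924)/(10.077696*j^9 + 59.766336*j^8 + 114.78996*j^7 + 150.093523*j^6 + 325.368072*j^5 + 315.942369*j^4 + 204.329016*j^3 + 479.280009*j^2 - 26.879112*j + 228.099131)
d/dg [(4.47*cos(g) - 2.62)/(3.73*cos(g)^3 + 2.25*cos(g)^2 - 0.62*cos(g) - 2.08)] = (33.3462*cos(g)^3 - 19.2603*cos(g)^2 - 11.79*cos(g) + 10.922)*sin(g)/(13.9129*cos(g)^6 + 16.785*cos(g)^5 + 0.4373*cos(g)^4 - 18.3068*cos(g)^3 - 8.9756*cos(g)^2 + 2.5792*cos(g) + 4.3264)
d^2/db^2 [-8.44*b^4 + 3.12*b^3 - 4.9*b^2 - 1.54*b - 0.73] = -101.28*b^2 + 18.72*b - 9.8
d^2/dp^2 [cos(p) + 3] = -cos(p)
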